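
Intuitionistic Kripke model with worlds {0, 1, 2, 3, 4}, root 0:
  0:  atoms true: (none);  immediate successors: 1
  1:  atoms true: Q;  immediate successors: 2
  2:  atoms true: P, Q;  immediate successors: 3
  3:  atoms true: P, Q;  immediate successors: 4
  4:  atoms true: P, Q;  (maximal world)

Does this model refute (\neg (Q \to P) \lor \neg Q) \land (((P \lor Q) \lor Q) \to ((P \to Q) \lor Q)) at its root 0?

Yes

0 \nVdash (\neg (Q \to P) \lor \neg Q) \land (((P \lor Q) \lor Q) \to ((P \to Q) \lor Q)) since 0 fails \neg (Q \to P) \lor \neg Q.
So the root 0 does not force (\neg (Q \to P) \lor \neg Q) \land (((P \lor Q) \lor Q) \to ((P \to Q) \lor Q)); the model is a countermodel.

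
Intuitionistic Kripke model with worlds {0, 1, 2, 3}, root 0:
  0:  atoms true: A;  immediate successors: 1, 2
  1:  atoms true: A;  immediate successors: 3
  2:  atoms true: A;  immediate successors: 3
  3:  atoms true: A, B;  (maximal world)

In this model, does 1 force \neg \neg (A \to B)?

Yes

1 \Vdash \neg \neg (A \to B): no world accessible from 1 forces \neg (A \to B).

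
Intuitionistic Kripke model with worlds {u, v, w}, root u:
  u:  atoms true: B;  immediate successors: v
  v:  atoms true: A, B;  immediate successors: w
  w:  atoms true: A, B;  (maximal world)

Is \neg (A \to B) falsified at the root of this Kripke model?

u \nVdash \neg (A \to B) since u is accessible from u and u \Vdash A \to B.
u \Vdash A \to B: every world accessible from u that forces A (namely v, w) also forces B.
So the root u does not force \neg (A \to B); the model is a countermodel.

Yes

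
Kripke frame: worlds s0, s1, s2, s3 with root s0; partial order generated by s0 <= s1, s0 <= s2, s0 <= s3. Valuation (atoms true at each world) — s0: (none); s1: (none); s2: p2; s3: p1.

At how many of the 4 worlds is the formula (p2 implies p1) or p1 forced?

2

s0: does not force it — s0 does not force (p2 implies p1) or p1: neither disjunct is forced at s0.
s1: forces it.
s2: does not force it — s2 does not force (p2 implies p1) or p1: neither disjunct is forced at s2.
s3: forces it.
Worlds forcing the formula: {s1, s3}.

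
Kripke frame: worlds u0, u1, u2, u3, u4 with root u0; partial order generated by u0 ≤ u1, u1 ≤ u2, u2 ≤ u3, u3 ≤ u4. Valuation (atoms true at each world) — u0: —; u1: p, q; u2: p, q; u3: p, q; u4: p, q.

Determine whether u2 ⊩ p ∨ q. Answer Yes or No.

u2 ⊩ p ∨ q via the disjunct p.

Yes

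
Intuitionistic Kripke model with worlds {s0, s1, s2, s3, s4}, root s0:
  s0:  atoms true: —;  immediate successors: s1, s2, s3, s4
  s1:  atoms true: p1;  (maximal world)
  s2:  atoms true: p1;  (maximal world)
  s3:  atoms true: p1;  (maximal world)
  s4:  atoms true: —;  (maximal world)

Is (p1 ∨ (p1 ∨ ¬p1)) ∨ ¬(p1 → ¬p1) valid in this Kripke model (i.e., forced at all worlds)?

Not every world: s0 ⊮ (p1 ∨ (p1 ∨ ¬p1)) ∨ ¬(p1 → ¬p1).
s0 ⊮ (p1 ∨ (p1 ∨ ¬p1)) ∨ ¬(p1 → ¬p1): neither disjunct is forced at s0.
s0 ⊮ p1 ∨ (p1 ∨ ¬p1): neither disjunct is forced at s0.
s0 lacks atom p1, so s0 ⊮ p1.

No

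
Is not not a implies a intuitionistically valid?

No

This is double-negation elimination, which is not intuitionistically valid.
A Kripke countermodel: worlds u0, u1; order generated by u0 <= u1; atoms true at each world — u0:{}; u1:{a}.
u0 does not force not not a implies a: already at u0 itself, u0 forces not not a but u0 does not force a.
u0 lacks atom a, so u0 does not force a.
So the root u0 does not force the formula.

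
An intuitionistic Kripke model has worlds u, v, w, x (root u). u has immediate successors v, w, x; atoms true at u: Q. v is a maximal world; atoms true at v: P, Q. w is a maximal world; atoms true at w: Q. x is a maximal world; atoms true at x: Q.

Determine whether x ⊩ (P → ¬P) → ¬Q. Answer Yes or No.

No

x ⊮ (P → ¬P) → ¬Q: already at x itself, x ⊩ P → ¬P but x ⊮ ¬Q.
x ⊮ ¬Q since x is accessible from x and x ⊩ Q.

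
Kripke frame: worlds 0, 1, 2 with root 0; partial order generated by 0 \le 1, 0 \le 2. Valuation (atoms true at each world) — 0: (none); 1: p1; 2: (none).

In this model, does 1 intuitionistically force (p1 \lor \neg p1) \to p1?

1 \Vdash (p1 \lor \neg p1) \to p1: every world accessible from 1 that forces p1 \lor \neg p1 (namely 1) also forces p1.

Yes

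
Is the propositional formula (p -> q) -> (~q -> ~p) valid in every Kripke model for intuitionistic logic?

Yes

This is the forward direction of contraposition, which is intuitionistically derivable.
Assume p -> q and ~q. If p held then q would follow, contradicting ~q; so ~p.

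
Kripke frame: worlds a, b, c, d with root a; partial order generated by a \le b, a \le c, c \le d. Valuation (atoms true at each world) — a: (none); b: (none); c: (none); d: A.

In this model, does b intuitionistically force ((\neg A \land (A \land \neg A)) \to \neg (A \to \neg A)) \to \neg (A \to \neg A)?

No

b \nVdash ((\neg A \land (A \land \neg A)) \to \neg (A \to \neg A)) \to \neg (A \to \neg A): already at b itself, b \Vdash (\neg A \land (A \land \neg A)) \to \neg (A \to \neg A) but b \nVdash \neg (A \to \neg A).
b \nVdash \neg (A \to \neg A) since b is accessible from b and b \Vdash A \to \neg A.
b \Vdash A \to \neg A vacuously: no world accessible from b forces the antecedent A.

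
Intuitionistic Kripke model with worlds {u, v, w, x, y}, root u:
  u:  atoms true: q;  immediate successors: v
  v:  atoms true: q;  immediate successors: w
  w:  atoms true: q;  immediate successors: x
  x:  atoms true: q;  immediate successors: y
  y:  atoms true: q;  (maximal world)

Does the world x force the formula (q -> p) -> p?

x ||- (q -> p) -> p vacuously: no world accessible from x forces the antecedent q -> p.

Yes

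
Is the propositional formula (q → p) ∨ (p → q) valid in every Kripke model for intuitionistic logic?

No

This is the Gödel–Dummett linearity axiom, which is not intuitionistically valid.
A Kripke countermodel: worlds a, b, c; order generated by a ≤ b, a ≤ c; atoms true at each world — a:{}; b:{q}; c:{p}.
a ⊮ (q → p) ∨ (p → q): neither disjunct is forced at a.
a ⊮ q → p: at the accessible world b, b ⊩ q but b ⊮ p.
b lacks atom p, so b ⊮ p.
So the root a does not force the formula.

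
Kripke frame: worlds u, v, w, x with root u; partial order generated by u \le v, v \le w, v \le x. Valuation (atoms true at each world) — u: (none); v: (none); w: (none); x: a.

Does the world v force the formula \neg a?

v \nVdash \neg a since x is accessible from v and x \Vdash a.

No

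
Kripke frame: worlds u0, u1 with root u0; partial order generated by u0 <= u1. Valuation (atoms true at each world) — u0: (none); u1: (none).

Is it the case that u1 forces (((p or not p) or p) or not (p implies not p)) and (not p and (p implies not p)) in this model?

u1 forces (((p or not p) or p) or not (p implies not p)) and (not p and (p implies not p)) since u1 forces both conjuncts.

Yes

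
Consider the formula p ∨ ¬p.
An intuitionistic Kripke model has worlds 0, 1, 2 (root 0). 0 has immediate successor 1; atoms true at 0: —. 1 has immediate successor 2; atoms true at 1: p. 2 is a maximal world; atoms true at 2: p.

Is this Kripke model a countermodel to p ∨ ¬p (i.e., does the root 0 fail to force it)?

Yes

0 ⊮ p ∨ ¬p: neither disjunct is forced at 0.
0 lacks atom p, so 0 ⊮ p.
So the root 0 does not force p ∨ ¬p; the model is a countermodel.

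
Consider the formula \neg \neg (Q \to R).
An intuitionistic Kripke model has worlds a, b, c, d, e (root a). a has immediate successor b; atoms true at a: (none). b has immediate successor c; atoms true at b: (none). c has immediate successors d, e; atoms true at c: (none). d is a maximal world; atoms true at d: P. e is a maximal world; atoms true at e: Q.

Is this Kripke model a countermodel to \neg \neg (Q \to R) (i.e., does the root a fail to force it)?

Yes

a \nVdash \neg \neg (Q \to R) since e is accessible from a and e \Vdash \neg (Q \to R).
e \Vdash \neg (Q \to R): no world accessible from e forces Q \to R.
So the root a does not force \neg \neg (Q \to R); the model is a countermodel.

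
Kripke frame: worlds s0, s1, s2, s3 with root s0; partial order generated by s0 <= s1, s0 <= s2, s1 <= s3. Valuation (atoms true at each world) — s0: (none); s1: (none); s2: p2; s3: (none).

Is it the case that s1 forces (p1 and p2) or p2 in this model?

s1 does not force (p1 and p2) or p2: neither disjunct is forced at s1.
s1 does not force p1 and p2 since s1 fails p1.

No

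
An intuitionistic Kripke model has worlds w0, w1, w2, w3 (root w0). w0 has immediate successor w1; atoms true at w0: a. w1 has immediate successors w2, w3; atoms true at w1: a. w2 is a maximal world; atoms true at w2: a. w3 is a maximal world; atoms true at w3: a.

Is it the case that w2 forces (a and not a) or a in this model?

w2 forces (a and not a) or a via the disjunct a.

Yes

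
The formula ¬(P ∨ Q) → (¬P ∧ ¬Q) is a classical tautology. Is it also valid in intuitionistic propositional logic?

Yes

This is a constructively valid De Morgan direction (negated disjunction to conjunction of negations), which is intuitionistically derivable.
From ¬(P ∨ Q): if P held then P ∨ Q would, contradiction — so ¬P; similarly ¬Q.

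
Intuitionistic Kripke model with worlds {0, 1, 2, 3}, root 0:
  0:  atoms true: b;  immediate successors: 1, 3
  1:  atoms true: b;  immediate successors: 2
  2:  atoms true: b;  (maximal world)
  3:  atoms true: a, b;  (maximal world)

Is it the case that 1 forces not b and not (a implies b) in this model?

1 does not force not b and not (a implies b) since 1 fails not b.

No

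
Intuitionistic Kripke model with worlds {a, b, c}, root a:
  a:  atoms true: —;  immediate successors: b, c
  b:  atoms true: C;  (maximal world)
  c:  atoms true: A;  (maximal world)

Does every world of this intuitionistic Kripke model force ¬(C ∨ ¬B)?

Not every world: a ⊮ ¬(C ∨ ¬B).
a ⊮ ¬(C ∨ ¬B) since a is accessible from a and a ⊩ C ∨ ¬B.
a ⊩ C ∨ ¬B via the disjunct ¬B.

No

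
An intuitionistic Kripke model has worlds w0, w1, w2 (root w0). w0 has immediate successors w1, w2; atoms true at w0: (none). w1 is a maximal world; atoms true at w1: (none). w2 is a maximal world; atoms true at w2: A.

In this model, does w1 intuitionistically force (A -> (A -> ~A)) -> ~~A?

No

w1 ||-/- (A -> (A -> ~A)) -> ~~A: already at w1 itself, w1 ||- A -> (A -> ~A) but w1 ||-/- ~~A.
w1 ||-/- ~~A since w1 is accessible from w1 and w1 ||- ~A.
w1 ||- ~A: no world accessible from w1 forces A.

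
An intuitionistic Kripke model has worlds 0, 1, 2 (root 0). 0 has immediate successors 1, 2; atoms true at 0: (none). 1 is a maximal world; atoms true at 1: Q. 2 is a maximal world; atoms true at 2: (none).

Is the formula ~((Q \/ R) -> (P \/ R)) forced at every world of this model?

Not every world: 0 ||-/- ~((Q \/ R) -> (P \/ R)).
0 ||-/- ~((Q \/ R) -> (P \/ R)) since 2 is accessible from 0 and 2 ||- (Q \/ R) -> (P \/ R).
2 ||- (Q \/ R) -> (P \/ R) vacuously: no world accessible from 2 forces the antecedent Q \/ R.

No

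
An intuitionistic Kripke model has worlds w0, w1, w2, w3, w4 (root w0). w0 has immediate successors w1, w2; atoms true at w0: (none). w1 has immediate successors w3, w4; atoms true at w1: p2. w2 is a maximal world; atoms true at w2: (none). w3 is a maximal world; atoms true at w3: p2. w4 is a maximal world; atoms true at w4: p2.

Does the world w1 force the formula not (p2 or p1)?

No

w1 does not force not (p2 or p1) since w1 is accessible from w1 and w1 forces p2 or p1.
w1 forces p2 or p1 via the disjunct p2.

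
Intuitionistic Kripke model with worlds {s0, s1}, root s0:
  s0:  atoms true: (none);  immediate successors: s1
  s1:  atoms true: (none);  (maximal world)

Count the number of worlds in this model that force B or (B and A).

0

s0: does not force it — s0 does not force B or (B and A): neither disjunct is forced at s0.
s1: does not force it — s1 does not force B or (B and A): neither disjunct is forced at s1.
Worlds forcing the formula: { }.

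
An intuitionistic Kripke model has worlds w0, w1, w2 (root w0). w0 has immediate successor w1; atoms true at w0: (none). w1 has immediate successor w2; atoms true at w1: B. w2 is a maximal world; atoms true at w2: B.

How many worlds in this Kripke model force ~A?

w0: forces it.
w1: forces it.
w2: forces it.
Worlds forcing the formula: {w0, w1, w2}.

3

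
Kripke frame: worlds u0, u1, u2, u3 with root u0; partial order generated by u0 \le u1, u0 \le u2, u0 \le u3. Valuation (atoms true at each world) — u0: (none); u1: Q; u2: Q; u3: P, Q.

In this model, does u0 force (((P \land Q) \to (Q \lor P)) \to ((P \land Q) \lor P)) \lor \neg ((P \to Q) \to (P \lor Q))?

u0 \nVdash (((P \land Q) \to (Q \lor P)) \to ((P \land Q) \lor P)) \lor \neg ((P \to Q) \to (P \lor Q)): neither disjunct is forced at u0.
u0 \nVdash ((P \land Q) \to (Q \lor P)) \to ((P \land Q) \lor P): already at u0 itself, u0 \Vdash (P \land Q) \to (Q \lor P) but u0 \nVdash (P \land Q) \lor P.
u0 \nVdash (P \land Q) \lor P: neither disjunct is forced at u0.
u0 \nVdash P \land Q since u0 fails P.

No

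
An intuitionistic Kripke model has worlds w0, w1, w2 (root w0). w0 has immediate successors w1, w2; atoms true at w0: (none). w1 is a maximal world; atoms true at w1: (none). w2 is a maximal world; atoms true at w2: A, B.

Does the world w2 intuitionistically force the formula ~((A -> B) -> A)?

No

w2 ||-/- ~((A -> B) -> A) since w2 is accessible from w2 and w2 ||- (A -> B) -> A.
w2 ||- (A -> B) -> A: every world accessible from w2 that forces A -> B (namely w2) also forces A.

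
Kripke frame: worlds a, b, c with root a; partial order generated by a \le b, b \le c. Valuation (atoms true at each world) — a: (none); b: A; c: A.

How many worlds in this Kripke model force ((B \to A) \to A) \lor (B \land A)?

a: does not force it — a \nVdash ((B \to A) \to A) \lor (B \land A): neither disjunct is forced at a.
b: forces it.
c: forces it.
Worlds forcing the formula: {b, c}.

2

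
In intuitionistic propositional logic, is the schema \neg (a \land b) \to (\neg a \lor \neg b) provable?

This is the constructively invalid direction of De Morgan's law for conjunction, which is not intuitionistically valid.
A Kripke countermodel: worlds w0, w1, w2; order generated by w0 \le w1, w0 \le w2; atoms true at each world — w0:{}; w1:{a}; w2:{b}.
w0 \nVdash \neg (a \land b) \to (\neg a \lor \neg b): already at w0 itself, w0 \Vdash \neg (a \land b) but w0 \nVdash \neg a \lor \neg b.
w0 \nVdash \neg a \lor \neg b: neither disjunct is forced at w0.
w0 \nVdash \neg a since w1 is accessible from w0 and w1 \Vdash a.
So the root w0 does not force the formula.

No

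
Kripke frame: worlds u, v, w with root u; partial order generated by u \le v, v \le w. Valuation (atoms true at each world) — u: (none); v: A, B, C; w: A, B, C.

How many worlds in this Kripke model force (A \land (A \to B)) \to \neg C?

0

u: does not force it — u \nVdash (A \land (A \to B)) \to \neg C: at the accessible world v, v \Vdash A \land (A \to B) but v \nVdash \neg C.
v: does not force it.
w: does not force it.
Worlds forcing the formula: { }.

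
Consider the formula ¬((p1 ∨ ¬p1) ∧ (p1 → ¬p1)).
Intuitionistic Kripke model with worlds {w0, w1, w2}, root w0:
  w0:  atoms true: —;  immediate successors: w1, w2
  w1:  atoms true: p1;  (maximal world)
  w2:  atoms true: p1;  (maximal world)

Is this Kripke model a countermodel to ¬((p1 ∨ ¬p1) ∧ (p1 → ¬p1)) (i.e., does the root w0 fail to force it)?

w0 ⊩ ¬((p1 ∨ ¬p1) ∧ (p1 → ¬p1)): no world accessible from w0 forces (p1 ∨ ¬p1) ∧ (p1 → ¬p1).
So the root w0 forces ¬((p1 ∨ ¬p1) ∧ (p1 → ¬p1)); the model is not a countermodel.

No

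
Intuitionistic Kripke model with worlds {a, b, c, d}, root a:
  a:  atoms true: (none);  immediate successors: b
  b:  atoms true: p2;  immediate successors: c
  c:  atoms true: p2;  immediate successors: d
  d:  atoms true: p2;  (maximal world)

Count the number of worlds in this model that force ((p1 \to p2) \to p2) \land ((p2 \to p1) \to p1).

a: does not force it — a \nVdash ((p1 \to p2) \to p2) \land ((p2 \to p1) \to p1) since a fails (p1 \to p2) \to p2.
b: forces it.
c: forces it.
d: forces it.
Worlds forcing the formula: {b, c, d}.

3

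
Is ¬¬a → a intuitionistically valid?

No

This is double-negation elimination, which is not intuitionistically valid.
A Kripke countermodel: worlds w0, w1; order generated by w0 ≤ w1; atoms true at each world — w0:{}; w1:{a}.
w0 ⊮ ¬¬a → a: already at w0 itself, w0 ⊩ ¬¬a but w0 ⊮ a.
w0 lacks atom a, so w0 ⊮ a.
So the root w0 does not force the formula.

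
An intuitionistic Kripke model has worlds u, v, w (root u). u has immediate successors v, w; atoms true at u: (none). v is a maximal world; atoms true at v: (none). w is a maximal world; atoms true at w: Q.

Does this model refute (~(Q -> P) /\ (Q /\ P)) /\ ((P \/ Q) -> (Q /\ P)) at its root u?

u ||-/- (~(Q -> P) /\ (Q /\ P)) /\ ((P \/ Q) -> (Q /\ P)) since u fails ~(Q -> P) /\ (Q /\ P).
So the root u does not force (~(Q -> P) /\ (Q /\ P)) /\ ((P \/ Q) -> (Q /\ P)); the model is a countermodel.

Yes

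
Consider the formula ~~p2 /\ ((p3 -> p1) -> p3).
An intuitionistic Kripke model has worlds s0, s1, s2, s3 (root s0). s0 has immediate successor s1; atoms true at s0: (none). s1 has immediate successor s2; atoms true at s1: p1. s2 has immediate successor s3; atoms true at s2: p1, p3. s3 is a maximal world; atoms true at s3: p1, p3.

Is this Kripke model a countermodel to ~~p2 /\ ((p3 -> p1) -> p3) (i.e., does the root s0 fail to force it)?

Yes

s0 ||-/- ~~p2 /\ ((p3 -> p1) -> p3) since s0 fails ~~p2.
So the root s0 does not force ~~p2 /\ ((p3 -> p1) -> p3); the model is a countermodel.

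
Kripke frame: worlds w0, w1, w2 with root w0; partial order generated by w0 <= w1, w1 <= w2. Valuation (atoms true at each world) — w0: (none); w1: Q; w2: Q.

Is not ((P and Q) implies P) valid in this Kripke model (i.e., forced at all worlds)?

No

Not every world: w0 does not force not ((P and Q) implies P).
w0 does not force not ((P and Q) implies P) since w0 is accessible from w0 and w0 forces (P and Q) implies P.
w0 forces (P and Q) implies P vacuously: no world accessible from w0 forces the antecedent P and Q.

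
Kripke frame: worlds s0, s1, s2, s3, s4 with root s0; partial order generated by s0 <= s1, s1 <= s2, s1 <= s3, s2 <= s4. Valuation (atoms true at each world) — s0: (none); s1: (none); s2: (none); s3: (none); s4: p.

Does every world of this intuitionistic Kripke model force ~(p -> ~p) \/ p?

Not every world: s0 ||-/- ~(p -> ~p) \/ p.
s0 ||-/- ~(p -> ~p) \/ p: neither disjunct is forced at s0.
s0 ||-/- ~(p -> ~p) since s3 is accessible from s0 and s3 ||- p -> ~p.

No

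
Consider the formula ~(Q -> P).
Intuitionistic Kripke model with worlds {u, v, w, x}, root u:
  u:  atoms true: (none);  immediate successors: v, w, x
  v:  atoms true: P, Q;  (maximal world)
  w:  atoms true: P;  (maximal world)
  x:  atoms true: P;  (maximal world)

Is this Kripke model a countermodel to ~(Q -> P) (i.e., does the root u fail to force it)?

Yes

u ||-/- ~(Q -> P) since u is accessible from u and u ||- Q -> P.
u ||- Q -> P: every world accessible from u that forces Q (namely v) also forces P.
So the root u does not force ~(Q -> P); the model is a countermodel.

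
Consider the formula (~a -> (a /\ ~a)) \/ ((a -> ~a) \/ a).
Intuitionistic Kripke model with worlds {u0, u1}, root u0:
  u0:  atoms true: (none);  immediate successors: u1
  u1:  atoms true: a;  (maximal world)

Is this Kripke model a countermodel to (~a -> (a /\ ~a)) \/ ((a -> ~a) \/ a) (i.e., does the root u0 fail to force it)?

No

u0 ||- (~a -> (a /\ ~a)) \/ ((a -> ~a) \/ a) via the disjunct ~a -> (a /\ ~a).
So the root u0 forces (~a -> (a /\ ~a)) \/ ((a -> ~a) \/ a); the model is not a countermodel.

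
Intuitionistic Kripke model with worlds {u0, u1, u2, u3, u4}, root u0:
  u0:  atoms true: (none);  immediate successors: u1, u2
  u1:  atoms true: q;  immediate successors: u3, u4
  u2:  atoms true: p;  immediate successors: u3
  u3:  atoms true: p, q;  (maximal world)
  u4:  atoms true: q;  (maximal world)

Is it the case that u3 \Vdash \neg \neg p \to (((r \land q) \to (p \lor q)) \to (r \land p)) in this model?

No

u3 \nVdash \neg \neg p \to (((r \land q) \to (p \lor q)) \to (r \land p)): already at u3 itself, u3 \Vdash \neg \neg p but u3 \nVdash ((r \land q) \to (p \lor q)) \to (r \land p).
u3 \nVdash ((r \land q) \to (p \lor q)) \to (r \land p): already at u3 itself, u3 \Vdash (r \land q) \to (p \lor q) but u3 \nVdash r \land p.
u3 \nVdash r \land p since u3 fails r.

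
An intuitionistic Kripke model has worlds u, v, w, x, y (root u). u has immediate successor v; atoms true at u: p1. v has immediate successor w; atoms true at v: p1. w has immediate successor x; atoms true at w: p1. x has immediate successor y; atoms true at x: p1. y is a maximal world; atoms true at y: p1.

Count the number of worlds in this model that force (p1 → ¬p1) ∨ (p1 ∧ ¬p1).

u: does not force it — u ⊮ (p1 → ¬p1) ∨ (p1 ∧ ¬p1): neither disjunct is forced at u.
v: does not force it.
w: does not force it.
x: does not force it.
y: does not force it.
Worlds forcing the formula: { }.

0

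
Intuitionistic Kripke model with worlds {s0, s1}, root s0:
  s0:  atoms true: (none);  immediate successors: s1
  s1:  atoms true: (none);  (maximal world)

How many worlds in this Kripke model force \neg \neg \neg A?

s0: forces it.
s1: forces it.
Worlds forcing the formula: {s0, s1}.

2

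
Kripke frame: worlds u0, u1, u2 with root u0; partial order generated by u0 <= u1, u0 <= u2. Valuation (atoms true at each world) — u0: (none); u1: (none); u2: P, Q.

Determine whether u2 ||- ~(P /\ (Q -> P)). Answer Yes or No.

No

u2 ||-/- ~(P /\ (Q -> P)) since u2 is accessible from u2 and u2 ||- P /\ (Q -> P).
u2 ||- P /\ (Q -> P) since u2 forces both conjuncts.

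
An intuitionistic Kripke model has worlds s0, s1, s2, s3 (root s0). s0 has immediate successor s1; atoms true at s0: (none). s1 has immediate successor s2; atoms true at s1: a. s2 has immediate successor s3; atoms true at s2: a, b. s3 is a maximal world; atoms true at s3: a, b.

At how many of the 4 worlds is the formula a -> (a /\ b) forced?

2

s0: does not force it — s0 ||-/- a -> (a /\ b): at the accessible world s1, s1 ||- a but s1 ||-/- a /\ b.
s1: does not force it — s1 ||-/- a -> (a /\ b): already at s1 itself, s1 ||- a but s1 ||-/- a /\ b.
s2: forces it.
s3: forces it.
Worlds forcing the formula: {s2, s3}.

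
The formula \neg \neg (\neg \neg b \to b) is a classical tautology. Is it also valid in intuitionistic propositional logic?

Yes

This is the double negation of double-negation elimination, which is intuitionistically derivable.
By Glivenko's theorem the double negation of any classical propositional tautology is intuitionistically provable; \neg \neg b \to b is classically a tautology.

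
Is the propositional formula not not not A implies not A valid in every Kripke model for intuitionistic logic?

Yes

This is triple-negation reduction, which is intuitionistically derivable.
Assume not not not A and suppose A. Then not not A (double-negation introduction), contradicting not not not A. So not A.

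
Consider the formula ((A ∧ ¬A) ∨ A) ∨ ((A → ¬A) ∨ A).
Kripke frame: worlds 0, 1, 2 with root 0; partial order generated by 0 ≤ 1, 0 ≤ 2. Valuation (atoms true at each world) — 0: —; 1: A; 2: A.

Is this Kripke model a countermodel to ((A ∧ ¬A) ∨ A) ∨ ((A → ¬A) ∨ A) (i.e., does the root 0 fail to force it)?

0 ⊮ ((A ∧ ¬A) ∨ A) ∨ ((A → ¬A) ∨ A): neither disjunct is forced at 0.
0 ⊮ (A ∧ ¬A) ∨ A: neither disjunct is forced at 0.
0 ⊮ A ∧ ¬A since 0 fails A.
So the root 0 does not force ((A ∧ ¬A) ∨ A) ∨ ((A → ¬A) ∨ A); the model is a countermodel.

Yes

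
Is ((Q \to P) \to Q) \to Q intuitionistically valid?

This is Peirce's law, which is not intuitionistically valid.
A Kripke countermodel: worlds w0, w1; order generated by w0 \le w1; atoms true at each world — w0:{}; w1:{Q}.
w0 \nVdash ((Q \to P) \to Q) \to Q: already at w0 itself, w0 \Vdash (Q \to P) \to Q but w0 \nVdash Q.
w0 lacks atom Q, so w0 \nVdash Q.
So the root w0 does not force the formula.

No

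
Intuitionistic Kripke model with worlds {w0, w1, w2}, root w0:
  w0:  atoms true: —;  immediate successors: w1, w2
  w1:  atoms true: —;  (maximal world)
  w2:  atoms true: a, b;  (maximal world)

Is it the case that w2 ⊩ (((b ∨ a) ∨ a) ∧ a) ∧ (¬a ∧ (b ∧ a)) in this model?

No

w2 ⊮ (((b ∨ a) ∨ a) ∧ a) ∧ (¬a ∧ (b ∧ a)) since w2 fails ¬a ∧ (b ∧ a).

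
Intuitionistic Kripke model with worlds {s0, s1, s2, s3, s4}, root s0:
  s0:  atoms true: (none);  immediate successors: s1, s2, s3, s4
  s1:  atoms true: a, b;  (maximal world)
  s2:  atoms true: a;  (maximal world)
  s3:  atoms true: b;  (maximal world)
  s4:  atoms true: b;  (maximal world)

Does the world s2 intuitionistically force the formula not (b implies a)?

No

s2 does not force not (b implies a) since s2 is accessible from s2 and s2 forces b implies a.
s2 forces b implies a vacuously: no world accessible from s2 forces the antecedent b.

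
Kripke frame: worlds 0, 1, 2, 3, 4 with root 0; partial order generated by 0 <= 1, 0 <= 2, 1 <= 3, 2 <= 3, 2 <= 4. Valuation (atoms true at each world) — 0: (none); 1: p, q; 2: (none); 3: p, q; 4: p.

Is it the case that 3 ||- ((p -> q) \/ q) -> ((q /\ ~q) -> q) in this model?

Yes

3 ||- ((p -> q) \/ q) -> ((q /\ ~q) -> q): every world accessible from 3 that forces (p -> q) \/ q (namely 3) also forces (q /\ ~q) -> q.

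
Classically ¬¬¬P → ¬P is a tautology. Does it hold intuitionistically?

This is triple-negation reduction, which is intuitionistically derivable.
Assume ¬¬¬P and suppose P. Then ¬¬P (double-negation introduction), contradicting ¬¬¬P. So ¬P.

Yes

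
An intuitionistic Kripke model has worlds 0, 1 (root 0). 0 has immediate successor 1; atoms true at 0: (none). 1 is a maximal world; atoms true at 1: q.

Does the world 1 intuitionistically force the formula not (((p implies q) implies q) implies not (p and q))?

1 does not force not (((p implies q) implies q) implies not (p and q)) since 1 is accessible from 1 and 1 forces ((p implies q) implies q) implies not (p and q).
1 forces ((p implies q) implies q) implies not (p and q): every world accessible from 1 that forces (p implies q) implies q (namely 1) also forces not (p and q).

No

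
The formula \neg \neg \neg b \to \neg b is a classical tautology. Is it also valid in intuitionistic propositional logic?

This is triple-negation reduction, which is intuitionistically derivable.
Assume \neg \neg \neg b and suppose b. Then \neg \neg b (double-negation introduction), contradicting \neg \neg \neg b. So \neg b.

Yes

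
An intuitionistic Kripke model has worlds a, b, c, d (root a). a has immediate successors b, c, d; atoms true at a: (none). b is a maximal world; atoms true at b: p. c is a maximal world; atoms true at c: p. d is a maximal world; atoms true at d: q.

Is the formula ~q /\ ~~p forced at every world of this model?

Not every world: a ||-/- ~q /\ ~~p.
a ||-/- ~q /\ ~~p since a fails ~q.

No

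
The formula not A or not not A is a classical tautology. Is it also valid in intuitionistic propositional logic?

No

This is the weak law of excluded middle, which is not intuitionistically valid.
A Kripke countermodel: worlds u, v, w; order generated by u <= v, u <= w; atoms true at each world — u:{}; v:{A}; w:{}.
u does not force not A or not not A: neither disjunct is forced at u.
u does not force not A since v is accessible from u and v forces A.
So the root u does not force the formula.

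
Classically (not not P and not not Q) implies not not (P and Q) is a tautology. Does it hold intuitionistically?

Yes

This is the distribution of double negation over conjunction, which is intuitionistically derivable.
Assume not not P, not not Q, and not (P and Q). From P we'd get not Q (since P and Q is refuted), contradicting not not Q; so not P, contradicting not not P.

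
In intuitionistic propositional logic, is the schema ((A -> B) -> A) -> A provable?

This is Peirce's law, which is not intuitionistically valid.
A Kripke countermodel: worlds s0, s1; order generated by s0 <= s1; atoms true at each world — s0:{}; s1:{A}.
s0 ||-/- ((A -> B) -> A) -> A: already at s0 itself, s0 ||- (A -> B) -> A but s0 ||-/- A.
s0 lacks atom A, so s0 ||-/- A.
So the root s0 does not force the formula.

No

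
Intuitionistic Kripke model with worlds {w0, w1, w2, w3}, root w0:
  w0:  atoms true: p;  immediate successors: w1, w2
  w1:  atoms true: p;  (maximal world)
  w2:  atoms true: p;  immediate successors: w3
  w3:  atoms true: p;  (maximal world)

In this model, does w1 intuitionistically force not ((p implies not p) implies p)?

No

w1 does not force not ((p implies not p) implies p) since w1 is accessible from w1 and w1 forces (p implies not p) implies p.
w1 forces (p implies not p) implies p vacuously: no world accessible from w1 forces the antecedent p implies not p.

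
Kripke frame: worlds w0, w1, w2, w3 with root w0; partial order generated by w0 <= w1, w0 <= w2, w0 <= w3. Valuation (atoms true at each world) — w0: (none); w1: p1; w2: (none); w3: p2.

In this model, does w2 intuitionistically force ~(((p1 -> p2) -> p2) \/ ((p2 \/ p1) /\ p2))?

Yes

w2 ||- ~(((p1 -> p2) -> p2) \/ ((p2 \/ p1) /\ p2)): no world accessible from w2 forces ((p1 -> p2) -> p2) \/ ((p2 \/ p1) /\ p2).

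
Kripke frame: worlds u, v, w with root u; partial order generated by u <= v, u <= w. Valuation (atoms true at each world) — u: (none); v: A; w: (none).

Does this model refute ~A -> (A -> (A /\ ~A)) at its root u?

No

u ||- ~A -> (A -> (A /\ ~A)): every world accessible from u that forces ~A (namely w) also forces A -> (A /\ ~A).
So the root u forces ~A -> (A -> (A /\ ~A)); the model is not a countermodel.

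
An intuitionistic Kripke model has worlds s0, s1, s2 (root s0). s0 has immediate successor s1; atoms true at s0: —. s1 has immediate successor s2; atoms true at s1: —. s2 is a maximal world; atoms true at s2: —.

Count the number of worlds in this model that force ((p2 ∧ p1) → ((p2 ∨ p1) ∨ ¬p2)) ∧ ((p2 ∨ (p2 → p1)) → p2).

0

s0: does not force it — s0 ⊮ ((p2 ∧ p1) → ((p2 ∨ p1) ∨ ¬p2)) ∧ ((p2 ∨ (p2 → p1)) → p2) since s0 fails (p2 ∨ (p2 → p1)) → p2.
s1: does not force it — s1 ⊮ ((p2 ∧ p1) → ((p2 ∨ p1) ∨ ¬p2)) ∧ ((p2 ∨ (p2 → p1)) → p2) since s1 fails (p2 ∨ (p2 → p1)) → p2.
s2: does not force it.
Worlds forcing the formula: { }.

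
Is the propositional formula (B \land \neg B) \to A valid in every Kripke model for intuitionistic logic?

Yes

This is an instance of ex falso quodlibet, which is intuitionistically derivable.
No world can force both B and \neg B, so the antecedent B \land \neg B is never forced and the implication holds vacuously at every world.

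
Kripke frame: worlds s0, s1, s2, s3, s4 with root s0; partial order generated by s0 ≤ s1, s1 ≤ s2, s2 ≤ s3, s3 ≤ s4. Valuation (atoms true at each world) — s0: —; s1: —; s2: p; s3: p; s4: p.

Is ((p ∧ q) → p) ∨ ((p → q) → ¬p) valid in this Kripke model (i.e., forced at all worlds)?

Yes

s0 ⊩ ((p ∧ q) → p) ∨ ((p → q) → ¬p) via the disjunct (p ∧ q) → p.
Since the root s0 forces ((p ∧ q) → p) ∨ ((p → q) → ¬p) and forcing is persistent (monotone upward), every world forces it.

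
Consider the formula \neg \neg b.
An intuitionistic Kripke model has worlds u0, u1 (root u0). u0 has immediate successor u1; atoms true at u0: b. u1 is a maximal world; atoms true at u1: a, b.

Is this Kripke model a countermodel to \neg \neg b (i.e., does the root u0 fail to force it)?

No

u0 \Vdash \neg \neg b: no world accessible from u0 forces \neg b.
So the root u0 forces \neg \neg b; the model is not a countermodel.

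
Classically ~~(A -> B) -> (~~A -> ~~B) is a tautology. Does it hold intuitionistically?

This is the distribution of double negation over implication, which is intuitionistically derivable.
Assume ~~(A -> B) and ~~A; suppose ~B. Then A -> B would give ~A (by contraposition), contradicting ~~A; so ~(A -> B), contradicting ~~(A -> B). Hence ~~B.

Yes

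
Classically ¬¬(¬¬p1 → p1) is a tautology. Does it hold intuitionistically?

This is the double negation of double-negation elimination, which is intuitionistically derivable.
By Glivenko's theorem the double negation of any classical propositional tautology is intuitionistically provable; ¬¬p1 → p1 is classically a tautology.

Yes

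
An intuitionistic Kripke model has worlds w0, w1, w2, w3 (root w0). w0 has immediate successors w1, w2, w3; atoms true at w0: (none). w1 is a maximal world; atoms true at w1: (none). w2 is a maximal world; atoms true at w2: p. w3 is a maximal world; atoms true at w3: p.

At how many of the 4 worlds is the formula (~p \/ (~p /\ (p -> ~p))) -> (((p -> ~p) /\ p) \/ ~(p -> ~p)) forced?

2

w0: does not force it — w0 ||-/- (~p \/ (~p /\ (p -> ~p))) -> (((p -> ~p) /\ p) \/ ~(p -> ~p)): at the accessible world w1, w1 ||- ~p \/ (~p /\ (p -> ~p)) but w1 ||-/- ((p -> ~p) /\ p) \/ ~(p -> ~p).
w1: does not force it — w1 ||-/- (~p \/ (~p /\ (p -> ~p))) -> (((p -> ~p) /\ p) \/ ~(p -> ~p)): already at w1 itself, w1 ||- ~p \/ (~p /\ (p -> ~p)) but w1 ||-/- ((p -> ~p) /\ p) \/ ~(p -> ~p).
w2: forces it.
w3: forces it.
Worlds forcing the formula: {w2, w3}.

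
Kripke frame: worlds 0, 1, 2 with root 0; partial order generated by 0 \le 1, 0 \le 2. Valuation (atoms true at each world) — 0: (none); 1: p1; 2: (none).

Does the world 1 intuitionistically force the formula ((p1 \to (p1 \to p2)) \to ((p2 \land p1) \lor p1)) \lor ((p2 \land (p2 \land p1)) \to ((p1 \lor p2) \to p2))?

1 \Vdash ((p1 \to (p1 \to p2)) \to ((p2 \land p1) \lor p1)) \lor ((p2 \land (p2 \land p1)) \to ((p1 \lor p2) \to p2)) via the disjunct (p1 \to (p1 \to p2)) \to ((p2 \land p1) \lor p1).

Yes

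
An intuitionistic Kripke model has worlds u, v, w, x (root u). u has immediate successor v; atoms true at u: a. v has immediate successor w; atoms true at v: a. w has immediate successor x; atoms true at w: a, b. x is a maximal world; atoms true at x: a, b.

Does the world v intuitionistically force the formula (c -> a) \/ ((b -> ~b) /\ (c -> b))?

v ||- (c -> a) \/ ((b -> ~b) /\ (c -> b)) via the disjunct c -> a.

Yes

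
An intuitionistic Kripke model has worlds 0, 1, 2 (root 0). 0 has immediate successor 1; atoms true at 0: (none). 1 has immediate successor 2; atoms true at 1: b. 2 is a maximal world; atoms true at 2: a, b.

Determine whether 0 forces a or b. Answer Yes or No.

No

0 does not force a or b: neither disjunct is forced at 0.
0 lacks atom a, so 0 does not force a.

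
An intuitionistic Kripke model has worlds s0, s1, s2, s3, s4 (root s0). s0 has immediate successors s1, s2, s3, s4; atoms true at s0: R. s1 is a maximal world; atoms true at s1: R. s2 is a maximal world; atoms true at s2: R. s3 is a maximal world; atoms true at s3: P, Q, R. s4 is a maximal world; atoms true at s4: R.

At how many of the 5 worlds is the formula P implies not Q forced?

3

s0: does not force it — s0 does not force P implies not Q: at the accessible world s3, s3 forces P but s3 does not force not Q.
s1: forces it.
s2: forces it.
s3: does not force it — s3 does not force P implies not Q: already at s3 itself, s3 forces P but s3 does not force not Q.
s4: forces it.
Worlds forcing the formula: {s1, s2, s4}.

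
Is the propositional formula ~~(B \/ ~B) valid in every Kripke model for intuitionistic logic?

Yes

This is the double negation of excluded middle, which is intuitionistically derivable.
Assuming ~(B \/ ~B): from B we'd get B \/ ~B, so ~B; but then B \/ ~B again — contradiction. Hence ~~(B \/ ~B).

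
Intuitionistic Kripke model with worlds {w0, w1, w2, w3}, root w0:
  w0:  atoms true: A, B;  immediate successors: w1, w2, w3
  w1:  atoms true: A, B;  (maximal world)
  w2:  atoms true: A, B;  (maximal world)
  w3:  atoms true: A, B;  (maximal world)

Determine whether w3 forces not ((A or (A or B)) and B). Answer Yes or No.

No

w3 does not force not ((A or (A or B)) and B) since w3 is accessible from w3 and w3 forces (A or (A or B)) and B.
w3 forces (A or (A or B)) and B since w3 forces both conjuncts.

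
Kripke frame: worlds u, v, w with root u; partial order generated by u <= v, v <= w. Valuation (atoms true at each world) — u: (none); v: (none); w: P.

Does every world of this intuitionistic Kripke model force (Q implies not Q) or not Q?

u forces (Q implies not Q) or not Q via the disjunct Q implies not Q.
Since the root u forces (Q implies not Q) or not Q and forcing is persistent (monotone upward), every world forces it.

Yes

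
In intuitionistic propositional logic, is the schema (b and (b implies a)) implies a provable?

Yes

This is modus ponens in implicational form, which is intuitionistically derivable.
If a world forces b and b implies a, then applying the implication at that world (which is accessible from itself) gives a.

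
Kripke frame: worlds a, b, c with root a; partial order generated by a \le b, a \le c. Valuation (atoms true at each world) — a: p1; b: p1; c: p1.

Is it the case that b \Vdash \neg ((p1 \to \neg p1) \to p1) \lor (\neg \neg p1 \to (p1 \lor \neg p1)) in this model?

b \Vdash \neg ((p1 \to \neg p1) \to p1) \lor (\neg \neg p1 \to (p1 \lor \neg p1)) via the disjunct \neg \neg p1 \to (p1 \lor \neg p1).

Yes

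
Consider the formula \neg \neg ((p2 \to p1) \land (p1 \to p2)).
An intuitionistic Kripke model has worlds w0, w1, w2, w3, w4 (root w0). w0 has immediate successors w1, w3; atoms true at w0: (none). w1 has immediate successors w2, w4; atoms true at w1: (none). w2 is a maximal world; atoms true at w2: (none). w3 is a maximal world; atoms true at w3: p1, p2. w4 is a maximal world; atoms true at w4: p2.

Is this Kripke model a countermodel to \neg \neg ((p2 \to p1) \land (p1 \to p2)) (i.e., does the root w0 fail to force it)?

Yes

w0 \nVdash \neg \neg ((p2 \to p1) \land (p1 \to p2)) since w4 is accessible from w0 and w4 \Vdash \neg ((p2 \to p1) \land (p1 \to p2)).
w4 \Vdash \neg ((p2 \to p1) \land (p1 \to p2)): no world accessible from w4 forces (p2 \to p1) \land (p1 \to p2).
So the root w0 does not force \neg \neg ((p2 \to p1) \land (p1 \to p2)); the model is a countermodel.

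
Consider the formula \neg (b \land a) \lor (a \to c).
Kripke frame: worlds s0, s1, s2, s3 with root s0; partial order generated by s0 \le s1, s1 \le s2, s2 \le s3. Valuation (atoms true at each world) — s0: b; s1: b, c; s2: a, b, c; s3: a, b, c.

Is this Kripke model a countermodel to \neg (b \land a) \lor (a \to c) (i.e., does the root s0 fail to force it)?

No

s0 \Vdash \neg (b \land a) \lor (a \to c) via the disjunct a \to c.
So the root s0 forces \neg (b \land a) \lor (a \to c); the model is not a countermodel.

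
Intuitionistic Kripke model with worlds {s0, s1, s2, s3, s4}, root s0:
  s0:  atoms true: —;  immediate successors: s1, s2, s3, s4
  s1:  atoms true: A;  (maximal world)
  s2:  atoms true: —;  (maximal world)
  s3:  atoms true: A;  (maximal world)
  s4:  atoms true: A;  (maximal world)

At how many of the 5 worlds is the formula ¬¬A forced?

3

s0: does not force it — s0 ⊮ ¬¬A since s2 is accessible from s0 and s2 ⊩ ¬A.
s1: forces it.
s2: does not force it — s2 ⊮ ¬¬A since s2 is accessible from s2 and s2 ⊩ ¬A.
s3: forces it.
s4: forces it.
Worlds forcing the formula: {s1, s3, s4}.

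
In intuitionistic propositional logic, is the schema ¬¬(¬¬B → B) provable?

This is the double negation of double-negation elimination, which is intuitionistically derivable.
By Glivenko's theorem the double negation of any classical propositional tautology is intuitionistically provable; ¬¬B → B is classically a tautology.

Yes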